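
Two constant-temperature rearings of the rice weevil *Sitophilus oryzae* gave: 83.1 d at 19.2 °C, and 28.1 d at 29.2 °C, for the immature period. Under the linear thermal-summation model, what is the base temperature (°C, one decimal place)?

Linear rate model ⇒ the product D·(T − T_b) is constant across temperatures.
83.1·(19.2 − T_b) = 28.1·(29.2 − T_b)
T_b = (83.1·19.2 − 28.1·29.2) / (83.1 − 28.1) = 775.00 / 55.0 = 14.091 °C ≈ 14.1 °C.

14.1 °C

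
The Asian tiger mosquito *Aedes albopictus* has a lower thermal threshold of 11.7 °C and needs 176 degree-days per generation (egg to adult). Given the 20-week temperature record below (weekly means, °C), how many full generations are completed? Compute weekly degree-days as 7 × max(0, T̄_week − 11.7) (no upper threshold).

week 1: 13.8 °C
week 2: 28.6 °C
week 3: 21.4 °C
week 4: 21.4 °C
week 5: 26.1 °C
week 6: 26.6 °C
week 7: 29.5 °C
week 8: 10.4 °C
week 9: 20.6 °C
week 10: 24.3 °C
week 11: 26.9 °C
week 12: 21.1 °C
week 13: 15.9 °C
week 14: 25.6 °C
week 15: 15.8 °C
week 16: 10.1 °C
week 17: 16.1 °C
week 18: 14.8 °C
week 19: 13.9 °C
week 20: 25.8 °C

7 generations

Weekly DD (7 × max(0, T̄ − 11.7)): 14.7, 118.3, 67.9, 67.9, 100.8, 104.3, 124.6, 0.0, 62.3, 88.2, 106.4, 65.8, 29.4, 97.3, 28.7, 0.0, 30.8, 21.7, 15.4, 98.7.
Season total = 1243.2 DD.
Complete generations = ⌊1243.2 / 176⌋ = 7.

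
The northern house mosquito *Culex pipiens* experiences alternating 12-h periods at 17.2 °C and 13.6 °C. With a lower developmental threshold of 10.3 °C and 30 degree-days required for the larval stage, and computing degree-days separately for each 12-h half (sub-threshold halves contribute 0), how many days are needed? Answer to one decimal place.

Day half: max(0, 17.2 − 10.3) × 0.5 = 6.9 × 0.5 = 3.45 DD.
Night half: max(0, 13.6 − 10.3) × 0.5 = 3.3 × 0.5 = 1.65 DD.
Per 24 h: 5.10 DD/day.
Duration = 30 / 5.10 = 5.882 ≈ 5.9 days.

5.9 days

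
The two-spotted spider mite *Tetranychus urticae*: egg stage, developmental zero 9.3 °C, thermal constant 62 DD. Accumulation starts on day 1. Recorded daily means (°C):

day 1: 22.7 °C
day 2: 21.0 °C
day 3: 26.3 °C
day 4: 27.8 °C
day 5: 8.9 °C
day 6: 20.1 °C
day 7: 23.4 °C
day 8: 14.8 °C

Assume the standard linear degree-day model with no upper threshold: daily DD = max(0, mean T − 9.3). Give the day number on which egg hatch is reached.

Daily DD above 9.3 °C: 13.4, 11.7, 17.0, 18.5, 0.0, 10.8, 14.1, 5.5.
Cumulative: 13.4, 25.1, 42.1, 60.6, 60.6, 71.4, 85.5, 91.0.
The total first reaches 62 DD on day 6.

day 6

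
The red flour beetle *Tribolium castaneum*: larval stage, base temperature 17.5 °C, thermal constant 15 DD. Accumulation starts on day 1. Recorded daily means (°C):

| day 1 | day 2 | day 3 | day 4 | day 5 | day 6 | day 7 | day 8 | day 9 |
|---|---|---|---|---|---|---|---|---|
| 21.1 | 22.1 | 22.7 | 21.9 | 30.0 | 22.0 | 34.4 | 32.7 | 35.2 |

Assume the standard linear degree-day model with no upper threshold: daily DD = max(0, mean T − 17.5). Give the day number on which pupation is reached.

day 4

Daily DD above 17.5 °C: 3.6, 4.6, 5.2, 4.4, 12.5, 4.5, 16.9, 15.2, 17.7.
Cumulative: 3.6, 8.2, 13.4, 17.8, 30.3, 34.8, 51.7, 66.9, 84.6.
The total first reaches 15 DD on day 4.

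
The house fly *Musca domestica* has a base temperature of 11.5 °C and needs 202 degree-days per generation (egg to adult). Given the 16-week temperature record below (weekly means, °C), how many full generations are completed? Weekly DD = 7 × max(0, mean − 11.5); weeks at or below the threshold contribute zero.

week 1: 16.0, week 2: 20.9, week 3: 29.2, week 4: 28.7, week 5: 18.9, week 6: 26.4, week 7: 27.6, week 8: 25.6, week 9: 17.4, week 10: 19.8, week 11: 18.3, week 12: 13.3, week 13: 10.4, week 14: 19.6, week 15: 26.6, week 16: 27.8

5 generations

Weekly DD (7 × max(0, T̄ − 11.5)): 31.5, 65.8, 123.9, 120.4, 51.8, 104.3, 112.7, 98.7, 41.3, 58.1, 47.6, 12.6, 0.0, 56.7, 105.7, 114.1.
Season total = 1145.2 DD.
Complete generations = ⌊1145.2 / 202⌋ = 5.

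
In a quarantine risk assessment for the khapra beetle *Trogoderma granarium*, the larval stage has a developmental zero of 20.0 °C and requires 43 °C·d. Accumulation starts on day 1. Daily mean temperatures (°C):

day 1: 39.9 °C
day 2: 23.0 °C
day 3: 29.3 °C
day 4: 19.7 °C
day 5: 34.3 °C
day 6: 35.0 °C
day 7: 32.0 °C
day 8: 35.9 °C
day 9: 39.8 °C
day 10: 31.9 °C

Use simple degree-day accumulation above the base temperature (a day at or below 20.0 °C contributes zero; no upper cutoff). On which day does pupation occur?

day 5

Daily DD above 20.0 °C: 19.9, 3.0, 9.3, 0.0, 14.3, 15.0, 12.0, 15.9, 19.8, 11.9.
Cumulative: 19.9, 22.9, 32.2, 32.2, 46.5, 61.5, 73.5, 89.4, 109.2, 121.1.
The total first reaches 43 DD on day 5.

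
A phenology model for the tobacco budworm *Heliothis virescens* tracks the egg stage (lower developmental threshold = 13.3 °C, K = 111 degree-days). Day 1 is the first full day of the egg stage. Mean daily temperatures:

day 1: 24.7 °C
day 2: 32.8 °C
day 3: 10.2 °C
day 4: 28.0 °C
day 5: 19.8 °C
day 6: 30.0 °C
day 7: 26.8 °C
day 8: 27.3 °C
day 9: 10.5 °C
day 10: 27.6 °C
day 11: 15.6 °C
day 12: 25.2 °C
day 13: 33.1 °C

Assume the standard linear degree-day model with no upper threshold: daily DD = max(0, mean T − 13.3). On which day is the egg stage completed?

day 11

Daily DD above 13.3 °C: 11.4, 19.5, 0.0, 14.7, 6.5, 16.7, 13.5, 14.0, 0.0, 14.3, 2.3, 11.9, 19.8.
Cumulative: 11.4, 30.9, 30.9, 45.6, 52.1, 68.8, 82.3, 96.3, 96.3, 110.6, 112.9, 124.8, 144.6.
The total first reaches 111 DD on day 11.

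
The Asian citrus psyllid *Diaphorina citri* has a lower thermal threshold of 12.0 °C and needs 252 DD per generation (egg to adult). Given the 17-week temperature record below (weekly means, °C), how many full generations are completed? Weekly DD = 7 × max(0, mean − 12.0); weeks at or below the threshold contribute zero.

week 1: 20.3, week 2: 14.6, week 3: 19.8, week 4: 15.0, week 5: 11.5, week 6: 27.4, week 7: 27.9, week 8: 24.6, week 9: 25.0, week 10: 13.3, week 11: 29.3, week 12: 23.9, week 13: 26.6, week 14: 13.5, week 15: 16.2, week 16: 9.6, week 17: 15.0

Weekly DD (7 × max(0, T̄ − 12.0)): 58.1, 18.2, 54.6, 21.0, 0.0, 107.8, 111.3, 88.2, 91.0, 9.1, 121.1, 83.3, 102.2, 10.5, 29.4, 0.0, 21.0.
Season total = 926.8 DD.
Complete generations = ⌊926.8 / 252⌋ = 3.

3 generations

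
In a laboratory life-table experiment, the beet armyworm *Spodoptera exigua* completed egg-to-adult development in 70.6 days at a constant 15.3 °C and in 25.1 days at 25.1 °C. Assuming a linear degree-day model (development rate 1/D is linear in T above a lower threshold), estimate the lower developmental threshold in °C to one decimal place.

9.9 °C

Under the model K = D·(T − T_b), so D₁·(T₁ − T_b) = D₂·(T₂ − T_b).
70.6·(15.3 − T_b) = 25.1·(25.1 − T_b)
T_b = (70.6·15.3 − 25.1·25.1) / (70.6 − 25.1) = 450.17 / 45.5 = 9.894 °C ≈ 9.9 °C.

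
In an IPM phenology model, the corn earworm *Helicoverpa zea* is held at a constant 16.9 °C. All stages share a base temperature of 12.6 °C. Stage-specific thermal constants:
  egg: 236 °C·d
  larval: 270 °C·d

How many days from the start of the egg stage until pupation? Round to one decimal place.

Daily accumulation at 16.9 °C = 16.9 − 12.6 = 4.3 DD/day.
Total K = 236 + 270 = 506 DD.
Total duration = 506 / 4.3 = 117.674 ≈ 117.7 days.

117.7 days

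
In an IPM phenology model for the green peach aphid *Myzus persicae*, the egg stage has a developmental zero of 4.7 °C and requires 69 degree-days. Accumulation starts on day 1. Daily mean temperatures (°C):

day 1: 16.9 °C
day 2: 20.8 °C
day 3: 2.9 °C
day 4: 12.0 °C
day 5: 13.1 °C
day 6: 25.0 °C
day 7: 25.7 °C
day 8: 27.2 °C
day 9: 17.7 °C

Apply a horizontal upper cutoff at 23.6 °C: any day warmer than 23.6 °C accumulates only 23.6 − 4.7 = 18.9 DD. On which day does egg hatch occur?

day 7

Daily DD above 4.7 °C (capped at 18.9): 12.2, 16.1, 0.0, 7.3, 8.4, 18.9, 18.9, 18.9, 13.0.
Cumulative: 12.2, 28.3, 28.3, 35.6, 44.0, 62.9, 81.8, 100.7, 113.7.
The total first reaches 69 DD on day 7.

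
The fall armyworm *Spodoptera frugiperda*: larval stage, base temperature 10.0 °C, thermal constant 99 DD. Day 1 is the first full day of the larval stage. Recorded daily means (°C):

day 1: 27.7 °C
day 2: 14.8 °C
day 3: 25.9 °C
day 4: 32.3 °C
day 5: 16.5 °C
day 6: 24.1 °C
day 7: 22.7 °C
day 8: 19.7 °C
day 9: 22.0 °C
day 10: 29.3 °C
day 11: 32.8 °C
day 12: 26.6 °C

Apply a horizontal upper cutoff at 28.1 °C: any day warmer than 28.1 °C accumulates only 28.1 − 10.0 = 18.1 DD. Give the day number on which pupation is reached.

day 8

Daily DD above 10.0 °C (capped at 18.1): 17.7, 4.8, 15.9, 18.1, 6.5, 14.1, 12.7, 9.7, 12.0, 18.1, 18.1, 16.6.
Cumulative: 17.7, 22.5, 38.4, 56.5, 63.0, 77.1, 89.8, 99.5, 111.5, 129.6, 147.7, 164.3.
The total first reaches 99 DD on day 8.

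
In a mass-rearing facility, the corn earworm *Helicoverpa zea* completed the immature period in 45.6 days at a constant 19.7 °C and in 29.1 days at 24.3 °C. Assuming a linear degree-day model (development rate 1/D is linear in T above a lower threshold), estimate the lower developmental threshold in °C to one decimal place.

Equal thermal constants: D₁(T₁ − T_b) = D₂(T₂ − T_b).
45.6·(19.7 − T_b) = 29.1·(24.3 − T_b)
T_b = (45.6·19.7 − 29.1·24.3) / (45.6 − 29.1) = 191.19 / 16.5 = 11.587 °C ≈ 11.6 °C.

11.6 °C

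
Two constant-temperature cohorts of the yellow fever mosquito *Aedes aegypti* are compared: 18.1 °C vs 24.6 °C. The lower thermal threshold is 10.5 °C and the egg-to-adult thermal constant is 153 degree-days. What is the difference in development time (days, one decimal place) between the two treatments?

9.3 days

At 18.1 °C: 153 / (18.1 − 10.5) = 153 / 7.6 = 20.132 d.
At 24.6 °C: 153 / (24.6 − 10.5) = 153 / 14.1 = 10.851 d.
Difference = |20.132 − 10.851| = 9.281 ≈ 9.3 days.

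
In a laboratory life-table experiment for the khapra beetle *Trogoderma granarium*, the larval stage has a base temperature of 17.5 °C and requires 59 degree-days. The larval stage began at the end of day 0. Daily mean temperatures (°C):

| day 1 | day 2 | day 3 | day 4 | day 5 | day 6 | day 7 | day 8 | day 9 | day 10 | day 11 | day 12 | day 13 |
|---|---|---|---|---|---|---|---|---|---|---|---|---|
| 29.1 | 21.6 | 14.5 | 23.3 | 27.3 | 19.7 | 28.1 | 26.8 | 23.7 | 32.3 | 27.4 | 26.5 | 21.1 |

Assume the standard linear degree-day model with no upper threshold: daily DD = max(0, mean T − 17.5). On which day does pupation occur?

day 9

Daily DD above 17.5 °C: 11.6, 4.1, 0.0, 5.8, 9.8, 2.2, 10.6, 9.3, 6.2, 14.8, 9.9, 9.0, 3.6.
Cumulative: 11.6, 15.7, 15.7, 21.5, 31.3, 33.5, 44.1, 53.4, 59.6, 74.4, 84.3, 93.3, 96.9.
The total first reaches 59 DD on day 9.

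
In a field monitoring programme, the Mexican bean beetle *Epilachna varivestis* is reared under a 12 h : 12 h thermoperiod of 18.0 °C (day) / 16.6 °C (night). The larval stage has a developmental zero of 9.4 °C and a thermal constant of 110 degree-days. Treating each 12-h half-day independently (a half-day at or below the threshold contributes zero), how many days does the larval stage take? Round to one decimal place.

13.9 days

Day half: max(0, 18.0 − 9.4) × 0.5 = 8.6 × 0.5 = 4.30 DD.
Night half: max(0, 16.6 − 9.4) × 0.5 = 7.2 × 0.5 = 3.60 DD.
Per 24 h: 7.90 DD/day.
Duration = 110 / 7.90 = 13.924 ≈ 13.9 days.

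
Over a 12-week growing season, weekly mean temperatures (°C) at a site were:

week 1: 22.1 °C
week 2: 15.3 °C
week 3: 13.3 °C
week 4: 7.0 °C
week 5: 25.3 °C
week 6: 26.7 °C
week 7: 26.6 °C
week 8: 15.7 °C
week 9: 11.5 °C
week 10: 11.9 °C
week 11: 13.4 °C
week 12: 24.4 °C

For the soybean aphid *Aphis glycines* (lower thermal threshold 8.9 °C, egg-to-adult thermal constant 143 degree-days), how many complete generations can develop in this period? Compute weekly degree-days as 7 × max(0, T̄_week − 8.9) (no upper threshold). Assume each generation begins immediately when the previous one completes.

5 generations

Weekly DD (7 × max(0, T̄ − 8.9)): 92.4, 44.8, 30.8, 0.0, 114.8, 124.6, 123.9, 47.6, 18.2, 21.0, 31.5, 108.5.
Season total = 758.1 DD.
Complete generations = ⌊758.1 / 143⌋ = 5.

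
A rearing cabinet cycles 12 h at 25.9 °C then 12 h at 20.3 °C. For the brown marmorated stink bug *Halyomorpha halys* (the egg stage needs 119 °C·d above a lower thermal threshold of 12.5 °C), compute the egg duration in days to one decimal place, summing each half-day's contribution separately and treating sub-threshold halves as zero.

11.2 days

Day half: max(0, 25.9 − 12.5) × 0.5 = 13.4 × 0.5 = 6.70 DD.
Night half: max(0, 20.3 − 12.5) × 0.5 = 7.8 × 0.5 = 3.90 DD.
Per 24 h: 10.60 DD/day.
Duration = 119 / 10.60 = 11.226 ≈ 11.2 days.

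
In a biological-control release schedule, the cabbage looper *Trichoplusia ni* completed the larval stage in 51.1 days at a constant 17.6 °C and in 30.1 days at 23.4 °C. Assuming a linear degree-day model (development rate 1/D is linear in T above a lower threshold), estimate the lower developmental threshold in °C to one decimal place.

9.3 °C

Under the model K = D·(T − T_b), so D₁·(T₁ − T_b) = D₂·(T₂ − T_b).
51.1·(17.6 − T_b) = 30.1·(23.4 − T_b)
T_b = (51.1·17.6 − 30.1·23.4) / (51.1 − 30.1) = 195.02 / 21.0 = 9.287 °C ≈ 9.3 °C.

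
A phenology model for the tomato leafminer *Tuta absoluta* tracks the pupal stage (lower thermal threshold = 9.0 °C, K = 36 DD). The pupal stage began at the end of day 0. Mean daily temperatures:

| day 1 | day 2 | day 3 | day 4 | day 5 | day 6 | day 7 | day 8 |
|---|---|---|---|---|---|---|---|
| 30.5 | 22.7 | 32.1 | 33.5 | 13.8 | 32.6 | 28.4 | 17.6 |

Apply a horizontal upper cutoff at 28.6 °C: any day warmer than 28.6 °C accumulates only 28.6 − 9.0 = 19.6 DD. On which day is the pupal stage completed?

day 3

Daily DD above 9.0 °C (capped at 19.6): 19.6, 13.7, 19.6, 19.6, 4.8, 19.6, 19.4, 8.6.
Cumulative: 19.6, 33.3, 52.9, 72.5, 77.3, 96.9, 116.3, 124.9.
The total first reaches 36 DD on day 3.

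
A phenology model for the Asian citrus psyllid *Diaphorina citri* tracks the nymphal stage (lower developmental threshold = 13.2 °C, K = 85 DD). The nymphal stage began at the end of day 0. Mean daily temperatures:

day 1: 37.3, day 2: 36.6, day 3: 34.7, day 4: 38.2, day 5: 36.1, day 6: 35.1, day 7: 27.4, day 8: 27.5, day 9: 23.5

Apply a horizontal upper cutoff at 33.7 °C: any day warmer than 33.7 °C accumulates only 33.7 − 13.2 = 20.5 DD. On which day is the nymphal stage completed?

day 5

Daily DD above 13.2 °C (capped at 20.5): 20.5, 20.5, 20.5, 20.5, 20.5, 20.5, 14.2, 14.3, 10.3.
Cumulative: 20.5, 41.0, 61.5, 82.0, 102.5, 123.0, 137.2, 151.5, 161.8.
The total first reaches 85 DD on day 5.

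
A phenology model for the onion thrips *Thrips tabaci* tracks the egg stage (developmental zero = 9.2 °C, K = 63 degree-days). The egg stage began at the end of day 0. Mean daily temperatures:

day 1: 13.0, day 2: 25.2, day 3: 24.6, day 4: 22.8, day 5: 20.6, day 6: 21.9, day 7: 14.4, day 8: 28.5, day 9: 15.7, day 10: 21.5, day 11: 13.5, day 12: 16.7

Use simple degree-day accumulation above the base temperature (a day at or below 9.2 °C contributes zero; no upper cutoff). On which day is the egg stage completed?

Daily DD above 9.2 °C: 3.8, 16.0, 15.4, 13.6, 11.4, 12.7, 5.2, 19.3, 6.5, 12.3, 4.3, 7.5.
Cumulative: 3.8, 19.8, 35.2, 48.8, 60.2, 72.9, 78.1, 97.4, 103.9, 116.2, 120.5, 128.0.
The total first reaches 63 DD on day 6.

day 6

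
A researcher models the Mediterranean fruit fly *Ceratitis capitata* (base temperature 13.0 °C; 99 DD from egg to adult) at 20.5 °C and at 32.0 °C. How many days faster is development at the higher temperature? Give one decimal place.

8.0 days

At 20.5 °C: 99 / (20.5 − 13.0) = 99 / 7.5 = 13.200 d.
At 32.0 °C: 99 / (32.0 − 13.0) = 99 / 19.0 = 5.211 d.
Difference = |13.200 − 5.211| = 7.989 ≈ 8.0 days.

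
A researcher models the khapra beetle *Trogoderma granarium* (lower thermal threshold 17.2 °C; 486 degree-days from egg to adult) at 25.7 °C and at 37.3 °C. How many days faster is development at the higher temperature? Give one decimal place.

At 25.7 °C: 486 / (25.7 − 17.2) = 486 / 8.5 = 57.176 d.
At 37.3 °C: 486 / (37.3 − 17.2) = 486 / 20.1 = 24.179 d.
Difference = |57.176 − 24.179| = 32.997 ≈ 33.0 days.

33.0 days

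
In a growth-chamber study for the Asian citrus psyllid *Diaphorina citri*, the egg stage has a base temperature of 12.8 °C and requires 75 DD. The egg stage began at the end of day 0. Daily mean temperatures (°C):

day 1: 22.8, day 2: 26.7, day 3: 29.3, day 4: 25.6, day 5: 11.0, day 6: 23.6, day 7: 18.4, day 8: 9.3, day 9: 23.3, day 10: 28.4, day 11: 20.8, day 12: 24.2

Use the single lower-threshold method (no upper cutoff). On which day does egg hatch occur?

Daily DD above 12.8 °C: 10.0, 13.9, 16.5, 12.8, 0.0, 10.8, 5.6, 0.0, 10.5, 15.6, 8.0, 11.4.
Cumulative: 10.0, 23.9, 40.4, 53.2, 53.2, 64.0, 69.6, 69.6, 80.1, 95.7, 103.7, 115.1.
The total first reaches 75 DD on day 9.

day 9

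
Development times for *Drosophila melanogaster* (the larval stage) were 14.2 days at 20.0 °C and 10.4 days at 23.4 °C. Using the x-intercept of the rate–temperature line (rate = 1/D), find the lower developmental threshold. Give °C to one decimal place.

Equal thermal constants: D₁(T₁ − T_b) = D₂(T₂ − T_b).
14.2·(20.0 − T_b) = 10.4·(23.4 − T_b)
T_b = (14.2·20.0 − 10.4·23.4) / (14.2 − 10.4) = 40.64 / 3.8 = 10.695 °C ≈ 10.7 °C.

10.7 °C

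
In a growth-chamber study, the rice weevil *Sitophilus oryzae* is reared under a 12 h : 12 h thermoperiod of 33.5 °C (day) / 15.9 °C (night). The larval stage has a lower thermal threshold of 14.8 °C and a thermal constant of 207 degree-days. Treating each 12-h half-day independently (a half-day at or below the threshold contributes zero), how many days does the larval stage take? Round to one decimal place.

Day half: max(0, 33.5 − 14.8) × 0.5 = 18.7 × 0.5 = 9.35 DD.
Night half: max(0, 15.9 − 14.8) × 0.5 = 1.1 × 0.5 = 0.55 DD.
Per 24 h: 9.90 DD/day.
Duration = 207 / 9.90 = 20.909 ≈ 20.9 days.

20.9 days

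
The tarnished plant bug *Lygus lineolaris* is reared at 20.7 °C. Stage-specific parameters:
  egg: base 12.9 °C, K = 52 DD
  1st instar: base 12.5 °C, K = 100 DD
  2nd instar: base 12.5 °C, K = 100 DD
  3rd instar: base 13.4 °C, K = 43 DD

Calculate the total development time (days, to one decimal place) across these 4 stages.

egg: 52 / (20.7 − 12.9) = 52 / 7.8 = 6.667 d.
1st instar: 100 / (20.7 − 12.5) = 100 / 8.2 = 12.195 d.
2nd instar: 100 / (20.7 − 12.5) = 100 / 8.2 = 12.195 d.
3rd instar: 43 / (20.7 − 13.4) = 43 / 7.3 = 5.890 d.
Sum = 36.947 ≈ 36.9 days.

36.9 days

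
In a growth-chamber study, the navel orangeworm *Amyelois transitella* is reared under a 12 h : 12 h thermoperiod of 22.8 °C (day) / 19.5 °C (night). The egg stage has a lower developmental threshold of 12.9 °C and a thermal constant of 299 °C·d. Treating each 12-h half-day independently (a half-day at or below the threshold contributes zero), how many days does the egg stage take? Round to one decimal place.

Day half: max(0, 22.8 − 12.9) × 0.5 = 9.9 × 0.5 = 4.95 DD.
Night half: max(0, 19.5 − 12.9) × 0.5 = 6.6 × 0.5 = 3.30 DD.
Per 24 h: 8.25 DD/day.
Duration = 299 / 8.25 = 36.242 ≈ 36.2 days.

36.2 days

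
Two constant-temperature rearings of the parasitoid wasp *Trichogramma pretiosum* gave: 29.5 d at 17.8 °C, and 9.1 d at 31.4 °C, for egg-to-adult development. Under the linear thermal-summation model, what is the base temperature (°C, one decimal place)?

Under the model K = D·(T − T_b), so D₁·(T₁ − T_b) = D₂·(T₂ − T_b).
29.5·(17.8 − T_b) = 9.1·(31.4 − T_b)
T_b = (29.5·17.8 − 9.1·31.4) / (29.5 − 9.1) = 239.36 / 20.4 = 11.733 °C ≈ 11.7 °C.

11.7 °C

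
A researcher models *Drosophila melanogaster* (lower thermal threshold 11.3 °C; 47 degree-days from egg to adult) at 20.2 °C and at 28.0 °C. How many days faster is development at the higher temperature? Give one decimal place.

At 20.2 °C: 47 / (20.2 − 11.3) = 47 / 8.9 = 5.281 d.
At 28.0 °C: 47 / (28.0 − 11.3) = 47 / 16.7 = 2.814 d.
Difference = |5.281 − 2.814| = 2.467 ≈ 2.5 days.

2.5 days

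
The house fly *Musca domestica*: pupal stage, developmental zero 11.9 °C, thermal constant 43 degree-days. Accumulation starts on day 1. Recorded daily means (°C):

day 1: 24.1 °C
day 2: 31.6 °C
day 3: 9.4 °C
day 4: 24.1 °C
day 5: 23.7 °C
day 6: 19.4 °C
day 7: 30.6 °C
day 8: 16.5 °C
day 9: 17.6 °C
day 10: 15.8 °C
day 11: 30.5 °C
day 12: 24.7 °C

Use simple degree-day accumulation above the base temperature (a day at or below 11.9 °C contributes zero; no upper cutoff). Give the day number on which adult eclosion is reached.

day 4

Daily DD above 11.9 °C: 12.2, 19.7, 0.0, 12.2, 11.8, 7.5, 18.7, 4.6, 5.7, 3.9, 18.6, 12.8.
Cumulative: 12.2, 31.9, 31.9, 44.1, 55.9, 63.4, 82.1, 86.7, 92.4, 96.3, 114.9, 127.7.
The total first reaches 43 DD on day 4.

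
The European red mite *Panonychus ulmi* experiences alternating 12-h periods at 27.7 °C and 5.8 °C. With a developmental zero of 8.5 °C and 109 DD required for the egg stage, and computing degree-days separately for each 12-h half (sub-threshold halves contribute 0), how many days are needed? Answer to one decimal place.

11.4 days

Day half: max(0, 27.7 − 8.5) × 0.5 = 19.2 × 0.5 = 9.60 DD.
Night half: max(0, 5.8 − 8.5) × 0.5 = 0.0 × 0.5 = 0.00 DD.
Per 24 h: 9.60 DD/day.
Duration = 109 / 9.60 = 11.354 ≈ 11.4 days.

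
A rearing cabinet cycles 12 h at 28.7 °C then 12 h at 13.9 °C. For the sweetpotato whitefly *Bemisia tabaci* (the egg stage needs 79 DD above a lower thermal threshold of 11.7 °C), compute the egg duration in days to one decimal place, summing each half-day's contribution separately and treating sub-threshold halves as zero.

Day half: max(0, 28.7 − 11.7) × 0.5 = 17.0 × 0.5 = 8.50 DD.
Night half: max(0, 13.9 − 11.7) × 0.5 = 2.2 × 0.5 = 1.10 DD.
Per 24 h: 9.60 DD/day.
Duration = 79 / 9.60 = 8.229 ≈ 8.2 days.

8.2 days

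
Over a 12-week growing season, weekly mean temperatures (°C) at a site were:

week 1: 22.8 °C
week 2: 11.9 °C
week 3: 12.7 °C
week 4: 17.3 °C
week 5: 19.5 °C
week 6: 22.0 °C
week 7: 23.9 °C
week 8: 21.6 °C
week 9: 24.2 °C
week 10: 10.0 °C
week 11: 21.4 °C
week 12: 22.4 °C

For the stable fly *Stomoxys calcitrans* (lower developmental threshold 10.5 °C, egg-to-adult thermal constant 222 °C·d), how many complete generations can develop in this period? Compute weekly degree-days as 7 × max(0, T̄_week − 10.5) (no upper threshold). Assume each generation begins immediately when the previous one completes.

3 generations

Weekly DD (7 × max(0, T̄ − 10.5)): 86.1, 9.8, 15.4, 47.6, 63.0, 80.5, 93.8, 77.7, 95.9, 0.0, 76.3, 83.3.
Season total = 729.4 DD.
Complete generations = ⌊729.4 / 222⌋ = 3.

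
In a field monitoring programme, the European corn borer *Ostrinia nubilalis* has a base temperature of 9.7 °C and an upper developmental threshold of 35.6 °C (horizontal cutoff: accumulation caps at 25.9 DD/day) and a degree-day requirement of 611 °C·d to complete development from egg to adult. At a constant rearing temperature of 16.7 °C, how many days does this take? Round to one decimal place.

Daily accumulation = 16.7 − 9.7 = 7.0 DD/day.
Duration = 611 / 7.0 = 87.286 ≈ 87.3 days.

87.3 days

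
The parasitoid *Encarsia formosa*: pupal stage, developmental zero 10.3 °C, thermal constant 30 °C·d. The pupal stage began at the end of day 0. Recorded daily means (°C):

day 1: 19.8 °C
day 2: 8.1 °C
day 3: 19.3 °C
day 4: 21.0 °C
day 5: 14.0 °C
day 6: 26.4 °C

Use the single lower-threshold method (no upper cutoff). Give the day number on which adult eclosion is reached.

Daily DD above 10.3 °C: 9.5, 0.0, 9.0, 10.7, 3.7, 16.1.
Cumulative: 9.5, 9.5, 18.5, 29.2, 32.9, 49.0.
The total first reaches 30 DD on day 5.

day 5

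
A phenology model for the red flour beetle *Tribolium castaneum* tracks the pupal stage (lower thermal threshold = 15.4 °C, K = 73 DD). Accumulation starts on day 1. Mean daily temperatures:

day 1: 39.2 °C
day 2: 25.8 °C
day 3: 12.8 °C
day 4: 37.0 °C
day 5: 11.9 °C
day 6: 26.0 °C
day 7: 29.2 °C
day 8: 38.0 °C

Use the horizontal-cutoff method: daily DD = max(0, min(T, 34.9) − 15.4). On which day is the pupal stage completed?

Daily DD above 15.4 °C (capped at 19.5): 19.5, 10.4, 0.0, 19.5, 0.0, 10.6, 13.8, 19.5.
Cumulative: 19.5, 29.9, 29.9, 49.4, 49.4, 60.0, 73.8, 93.3.
The total first reaches 73 DD on day 7.

day 7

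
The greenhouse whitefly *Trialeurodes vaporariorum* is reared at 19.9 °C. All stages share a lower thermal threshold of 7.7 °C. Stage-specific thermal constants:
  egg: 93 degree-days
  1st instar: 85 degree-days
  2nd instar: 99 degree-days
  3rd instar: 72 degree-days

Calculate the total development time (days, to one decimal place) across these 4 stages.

Daily accumulation at 19.9 °C = 19.9 − 7.7 = 12.2 DD/day.
Total K = 93 + 85 + 99 + 72 = 349 DD.
Total duration = 349 / 12.2 = 28.607 ≈ 28.6 days.

28.6 days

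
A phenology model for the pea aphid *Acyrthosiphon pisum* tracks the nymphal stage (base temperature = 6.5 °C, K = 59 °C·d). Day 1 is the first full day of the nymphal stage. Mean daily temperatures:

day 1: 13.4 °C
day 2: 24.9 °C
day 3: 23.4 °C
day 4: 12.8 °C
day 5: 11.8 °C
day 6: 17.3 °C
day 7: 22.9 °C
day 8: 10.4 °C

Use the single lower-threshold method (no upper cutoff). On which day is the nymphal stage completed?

Daily DD above 6.5 °C: 6.9, 18.4, 16.9, 6.3, 5.3, 10.8, 16.4, 3.9.
Cumulative: 6.9, 25.3, 42.2, 48.5, 53.8, 64.6, 81.0, 84.9.
The total first reaches 59 DD on day 6.

day 6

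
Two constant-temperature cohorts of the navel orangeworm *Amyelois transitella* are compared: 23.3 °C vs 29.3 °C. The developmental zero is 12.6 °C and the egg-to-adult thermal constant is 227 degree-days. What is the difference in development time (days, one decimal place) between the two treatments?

7.6 days

At 23.3 °C: 227 / (23.3 − 12.6) = 227 / 10.7 = 21.215 d.
At 29.3 °C: 227 / (29.3 − 12.6) = 227 / 16.7 = 13.593 d.
Difference = |21.215 − 13.593| = 7.622 ≈ 7.6 days.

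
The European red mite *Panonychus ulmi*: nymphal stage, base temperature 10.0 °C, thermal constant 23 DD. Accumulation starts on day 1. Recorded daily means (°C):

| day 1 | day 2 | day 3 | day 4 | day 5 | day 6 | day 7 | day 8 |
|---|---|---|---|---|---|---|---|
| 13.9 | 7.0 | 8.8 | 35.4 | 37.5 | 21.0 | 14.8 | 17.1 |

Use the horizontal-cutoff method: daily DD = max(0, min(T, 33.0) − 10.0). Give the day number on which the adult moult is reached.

Daily DD above 10.0 °C (capped at 23.0): 3.9, 0.0, 0.0, 23.0, 23.0, 11.0, 4.8, 7.1.
Cumulative: 3.9, 3.9, 3.9, 26.9, 49.9, 60.9, 65.7, 72.8.
The total first reaches 23 DD on day 4.

day 4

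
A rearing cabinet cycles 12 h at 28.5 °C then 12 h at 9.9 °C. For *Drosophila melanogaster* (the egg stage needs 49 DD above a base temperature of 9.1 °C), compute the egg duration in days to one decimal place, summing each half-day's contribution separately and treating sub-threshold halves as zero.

4.9 days

Day half: max(0, 28.5 − 9.1) × 0.5 = 19.4 × 0.5 = 9.70 DD.
Night half: max(0, 9.9 − 9.1) × 0.5 = 0.8 × 0.5 = 0.40 DD.
Per 24 h: 10.10 DD/day.
Duration = 49 / 10.10 = 4.851 ≈ 4.9 days.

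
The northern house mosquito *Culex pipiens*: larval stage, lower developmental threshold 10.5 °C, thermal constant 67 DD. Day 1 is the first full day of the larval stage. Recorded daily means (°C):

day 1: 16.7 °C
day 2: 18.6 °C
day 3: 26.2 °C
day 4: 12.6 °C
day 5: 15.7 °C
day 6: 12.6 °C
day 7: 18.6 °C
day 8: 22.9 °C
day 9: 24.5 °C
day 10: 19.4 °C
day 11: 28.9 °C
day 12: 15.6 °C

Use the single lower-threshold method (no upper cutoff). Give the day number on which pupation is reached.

Daily DD above 10.5 °C: 6.2, 8.1, 15.7, 2.1, 5.2, 2.1, 8.1, 12.4, 14.0, 8.9, 18.4, 5.1.
Cumulative: 6.2, 14.3, 30.0, 32.1, 37.3, 39.4, 47.5, 59.9, 73.9, 82.8, 101.2, 106.3.
The total first reaches 67 DD on day 9.

day 9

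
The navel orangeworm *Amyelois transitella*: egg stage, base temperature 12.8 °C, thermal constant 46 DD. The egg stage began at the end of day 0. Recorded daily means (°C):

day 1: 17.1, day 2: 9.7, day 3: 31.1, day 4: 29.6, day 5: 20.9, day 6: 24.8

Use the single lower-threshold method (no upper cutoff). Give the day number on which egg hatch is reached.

day 5

Daily DD above 12.8 °C: 4.3, 0.0, 18.3, 16.8, 8.1, 12.0.
Cumulative: 4.3, 4.3, 22.6, 39.4, 47.5, 59.5.
The total first reaches 46 DD on day 5.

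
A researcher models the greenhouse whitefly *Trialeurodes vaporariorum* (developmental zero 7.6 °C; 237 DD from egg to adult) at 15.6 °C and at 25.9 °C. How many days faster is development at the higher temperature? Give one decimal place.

16.7 days

At 15.6 °C: 237 / (15.6 − 7.6) = 237 / 8.0 = 29.625 d.
At 25.9 °C: 237 / (25.9 − 7.6) = 237 / 18.3 = 12.951 d.
Difference = |29.625 − 12.951| = 16.674 ≈ 16.7 days.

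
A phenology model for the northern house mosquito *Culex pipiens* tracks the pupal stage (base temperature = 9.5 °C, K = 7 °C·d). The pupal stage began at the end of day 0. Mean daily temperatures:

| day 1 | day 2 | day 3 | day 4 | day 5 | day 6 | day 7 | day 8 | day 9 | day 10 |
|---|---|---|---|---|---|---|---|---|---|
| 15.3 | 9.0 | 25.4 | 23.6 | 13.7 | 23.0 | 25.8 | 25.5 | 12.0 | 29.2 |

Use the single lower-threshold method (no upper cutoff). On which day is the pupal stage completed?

Daily DD above 9.5 °C: 5.8, 0.0, 15.9, 14.1, 4.2, 13.5, 16.3, 16.0, 2.5, 19.7.
Cumulative: 5.8, 5.8, 21.7, 35.8, 40.0, 53.5, 69.8, 85.8, 88.3, 108.0.
The total first reaches 7 DD on day 3.

day 3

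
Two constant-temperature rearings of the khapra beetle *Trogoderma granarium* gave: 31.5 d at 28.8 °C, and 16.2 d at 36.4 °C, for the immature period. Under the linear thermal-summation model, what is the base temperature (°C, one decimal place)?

Equal thermal constants: D₁(T₁ − T_b) = D₂(T₂ − T_b).
31.5·(28.8 − T_b) = 16.2·(36.4 − T_b)
T_b = (31.5·28.8 − 16.2·36.4) / (31.5 − 16.2) = 317.52 / 15.3 = 20.753 °C ≈ 20.8 °C.

20.8 °C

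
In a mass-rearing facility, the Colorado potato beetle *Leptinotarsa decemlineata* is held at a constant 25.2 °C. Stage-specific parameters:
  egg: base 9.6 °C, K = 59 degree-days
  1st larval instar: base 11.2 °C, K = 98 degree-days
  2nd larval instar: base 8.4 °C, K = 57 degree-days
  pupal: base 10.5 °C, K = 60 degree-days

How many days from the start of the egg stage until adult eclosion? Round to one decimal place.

egg: 59 / (25.2 − 9.6) = 59 / 15.6 = 3.782 d.
1st larval instar: 98 / (25.2 − 11.2) = 98 / 14.0 = 7.000 d.
2nd larval instar: 57 / (25.2 − 8.4) = 57 / 16.8 = 3.393 d.
pupal: 60 / (25.2 − 10.5) = 60 / 14.7 = 4.082 d.
Sum = 18.257 ≈ 18.3 days.

18.3 days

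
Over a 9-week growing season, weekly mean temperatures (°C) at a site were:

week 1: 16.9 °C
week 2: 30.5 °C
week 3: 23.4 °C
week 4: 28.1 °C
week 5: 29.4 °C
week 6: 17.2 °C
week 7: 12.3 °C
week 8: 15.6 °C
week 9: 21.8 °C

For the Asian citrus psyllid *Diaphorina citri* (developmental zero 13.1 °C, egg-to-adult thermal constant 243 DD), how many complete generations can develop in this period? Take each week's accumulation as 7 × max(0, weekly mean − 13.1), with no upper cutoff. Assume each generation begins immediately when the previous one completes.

Weekly DD (7 × max(0, T̄ − 13.1)): 26.6, 121.8, 72.1, 105.0, 114.1, 28.7, 0.0, 17.5, 60.9.
Season total = 546.7 DD.
Complete generations = ⌊546.7 / 243⌋ = 2.

2 generations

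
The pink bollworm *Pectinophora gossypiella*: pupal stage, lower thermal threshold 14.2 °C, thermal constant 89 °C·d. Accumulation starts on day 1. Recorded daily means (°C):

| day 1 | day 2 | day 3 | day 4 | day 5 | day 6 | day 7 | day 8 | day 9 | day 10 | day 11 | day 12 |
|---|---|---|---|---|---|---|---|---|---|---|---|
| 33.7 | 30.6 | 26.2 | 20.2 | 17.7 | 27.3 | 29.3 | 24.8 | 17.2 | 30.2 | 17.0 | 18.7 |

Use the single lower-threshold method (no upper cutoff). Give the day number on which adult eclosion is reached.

day 8

Daily DD above 14.2 °C: 19.5, 16.4, 12.0, 6.0, 3.5, 13.1, 15.1, 10.6, 3.0, 16.0, 2.8, 4.5.
Cumulative: 19.5, 35.9, 47.9, 53.9, 57.4, 70.5, 85.6, 96.2, 99.2, 115.2, 118.0, 122.5.
The total first reaches 89 DD on day 8.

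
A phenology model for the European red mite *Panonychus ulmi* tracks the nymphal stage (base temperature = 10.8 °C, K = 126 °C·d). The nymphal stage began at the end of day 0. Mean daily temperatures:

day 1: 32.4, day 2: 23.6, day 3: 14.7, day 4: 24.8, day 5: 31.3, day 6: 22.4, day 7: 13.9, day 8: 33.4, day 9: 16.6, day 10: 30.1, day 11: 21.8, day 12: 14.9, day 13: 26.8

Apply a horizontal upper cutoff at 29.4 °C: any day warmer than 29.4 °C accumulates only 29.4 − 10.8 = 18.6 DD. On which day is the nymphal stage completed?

day 11

Daily DD above 10.8 °C (capped at 18.6): 18.6, 12.8, 3.9, 14.0, 18.6, 11.6, 3.1, 18.6, 5.8, 18.6, 11.0, 4.1, 16.0.
Cumulative: 18.6, 31.4, 35.3, 49.3, 67.9, 79.5, 82.6, 101.2, 107.0, 125.6, 136.6, 140.7, 156.7.
The total first reaches 126 DD on day 11.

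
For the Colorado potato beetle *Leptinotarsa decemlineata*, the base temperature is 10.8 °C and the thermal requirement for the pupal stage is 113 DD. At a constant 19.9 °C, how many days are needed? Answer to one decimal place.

12.4 days

Daily accumulation = 19.9 − 10.8 = 9.1 DD/day.
Duration = 113 / 9.1 = 12.418 ≈ 12.4 days.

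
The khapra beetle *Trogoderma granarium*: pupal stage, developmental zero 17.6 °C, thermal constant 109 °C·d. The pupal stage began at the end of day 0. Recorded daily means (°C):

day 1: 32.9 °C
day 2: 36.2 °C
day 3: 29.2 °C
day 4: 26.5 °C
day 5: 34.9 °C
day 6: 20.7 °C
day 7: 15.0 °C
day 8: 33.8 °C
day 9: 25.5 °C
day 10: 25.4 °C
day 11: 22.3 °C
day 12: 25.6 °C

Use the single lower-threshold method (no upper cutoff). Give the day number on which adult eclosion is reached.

day 11

Daily DD above 17.6 °C: 15.3, 18.6, 11.6, 8.9, 17.3, 3.1, 0.0, 16.2, 7.9, 7.8, 4.7, 8.0.
Cumulative: 15.3, 33.9, 45.5, 54.4, 71.7, 74.8, 74.8, 91.0, 98.9, 106.7, 111.4, 119.4.
The total first reaches 109 DD on day 11.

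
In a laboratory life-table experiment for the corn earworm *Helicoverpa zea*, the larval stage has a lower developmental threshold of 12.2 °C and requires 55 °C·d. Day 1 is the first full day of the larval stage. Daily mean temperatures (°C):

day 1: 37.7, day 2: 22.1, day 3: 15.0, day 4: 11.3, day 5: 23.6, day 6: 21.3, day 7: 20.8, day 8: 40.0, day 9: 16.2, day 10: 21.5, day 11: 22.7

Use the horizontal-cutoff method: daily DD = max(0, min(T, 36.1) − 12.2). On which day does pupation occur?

day 6

Daily DD above 12.2 °C (capped at 23.9): 23.9, 9.9, 2.8, 0.0, 11.4, 9.1, 8.6, 23.9, 4.0, 9.3, 10.5.
Cumulative: 23.9, 33.8, 36.6, 36.6, 48.0, 57.1, 65.7, 89.6, 93.6, 102.9, 113.4.
The total first reaches 55 DD on day 6.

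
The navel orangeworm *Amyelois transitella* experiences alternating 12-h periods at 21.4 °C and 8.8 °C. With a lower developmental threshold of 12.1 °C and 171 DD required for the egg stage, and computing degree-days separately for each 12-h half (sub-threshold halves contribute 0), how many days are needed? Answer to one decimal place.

Day half: max(0, 21.4 − 12.1) × 0.5 = 9.3 × 0.5 = 4.65 DD.
Night half: max(0, 8.8 − 12.1) × 0.5 = 0.0 × 0.5 = 0.00 DD.
Per 24 h: 4.65 DD/day.
Duration = 171 / 4.65 = 36.774 ≈ 36.8 days.

36.8 days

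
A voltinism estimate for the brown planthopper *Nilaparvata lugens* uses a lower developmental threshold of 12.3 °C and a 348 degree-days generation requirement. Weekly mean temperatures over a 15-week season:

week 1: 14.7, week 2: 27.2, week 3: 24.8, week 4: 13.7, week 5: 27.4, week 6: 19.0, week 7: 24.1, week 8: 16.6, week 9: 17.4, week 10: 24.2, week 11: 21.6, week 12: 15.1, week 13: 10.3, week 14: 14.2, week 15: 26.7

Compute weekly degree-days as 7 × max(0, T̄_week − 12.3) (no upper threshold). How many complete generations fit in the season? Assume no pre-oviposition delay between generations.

2 generations

Weekly DD (7 × max(0, T̄ − 12.3)): 16.8, 104.3, 87.5, 9.8, 105.7, 46.9, 82.6, 30.1, 35.7, 83.3, 65.1, 19.6, 0.0, 13.3, 100.8.
Season total = 801.5 DD.
Complete generations = ⌊801.5 / 348⌋ = 2.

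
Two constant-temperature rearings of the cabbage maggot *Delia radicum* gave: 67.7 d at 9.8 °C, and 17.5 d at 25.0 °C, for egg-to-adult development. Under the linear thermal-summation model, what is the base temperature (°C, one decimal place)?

Linear rate model ⇒ the product D·(T − T_b) is constant across temperatures.
67.7·(9.8 − T_b) = 17.5·(25.0 − T_b)
T_b = (67.7·9.8 − 17.5·25.0) / (67.7 − 17.5) = 225.96 / 50.2 = 4.501 °C ≈ 4.5 °C.

4.5 °C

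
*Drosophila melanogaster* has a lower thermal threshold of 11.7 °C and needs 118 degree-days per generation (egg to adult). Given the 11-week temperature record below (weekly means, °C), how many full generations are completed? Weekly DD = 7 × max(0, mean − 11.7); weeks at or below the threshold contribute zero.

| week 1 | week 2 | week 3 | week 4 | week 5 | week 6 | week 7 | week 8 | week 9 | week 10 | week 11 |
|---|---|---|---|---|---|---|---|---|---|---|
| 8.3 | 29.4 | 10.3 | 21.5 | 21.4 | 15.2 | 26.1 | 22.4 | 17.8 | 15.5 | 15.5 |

4 generations

Weekly DD (7 × max(0, T̄ − 11.7)): 0.0, 123.9, 0.0, 68.6, 67.9, 24.5, 100.8, 74.9, 42.7, 26.6, 26.6.
Season total = 556.5 DD.
Complete generations = ⌊556.5 / 118⌋ = 4.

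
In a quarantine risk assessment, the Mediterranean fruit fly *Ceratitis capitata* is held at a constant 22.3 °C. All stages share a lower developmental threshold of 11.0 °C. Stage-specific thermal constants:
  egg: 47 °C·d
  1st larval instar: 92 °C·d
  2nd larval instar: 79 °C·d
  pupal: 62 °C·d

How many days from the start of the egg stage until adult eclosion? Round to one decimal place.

Daily accumulation at 22.3 °C = 22.3 − 11.0 = 11.3 DD/day.
Total K = 47 + 92 + 79 + 62 = 280 DD.
Total duration = 280 / 11.3 = 24.779 ≈ 24.8 days.

24.8 days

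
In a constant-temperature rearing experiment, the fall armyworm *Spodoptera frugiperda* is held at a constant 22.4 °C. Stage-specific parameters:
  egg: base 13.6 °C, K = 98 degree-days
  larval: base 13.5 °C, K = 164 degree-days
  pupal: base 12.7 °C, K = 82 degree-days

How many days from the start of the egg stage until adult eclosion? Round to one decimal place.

38.0 days

egg: 98 / (22.4 − 13.6) = 98 / 8.8 = 11.136 d.
larval: 164 / (22.4 − 13.5) = 164 / 8.9 = 18.427 d.
pupal: 82 / (22.4 − 12.7) = 82 / 9.7 = 8.454 d.
Sum = 38.017 ≈ 38.0 days.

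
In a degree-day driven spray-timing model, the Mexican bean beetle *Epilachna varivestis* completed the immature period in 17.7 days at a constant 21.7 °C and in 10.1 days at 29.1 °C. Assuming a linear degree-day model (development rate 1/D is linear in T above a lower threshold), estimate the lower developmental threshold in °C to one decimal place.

11.9 °C

Equal thermal constants: D₁(T₁ − T_b) = D₂(T₂ − T_b).
17.7·(21.7 − T_b) = 10.1·(29.1 − T_b)
T_b = (17.7·21.7 − 10.1·29.1) / (17.7 − 10.1) = 90.18 / 7.6 = 11.866 °C ≈ 11.9 °C.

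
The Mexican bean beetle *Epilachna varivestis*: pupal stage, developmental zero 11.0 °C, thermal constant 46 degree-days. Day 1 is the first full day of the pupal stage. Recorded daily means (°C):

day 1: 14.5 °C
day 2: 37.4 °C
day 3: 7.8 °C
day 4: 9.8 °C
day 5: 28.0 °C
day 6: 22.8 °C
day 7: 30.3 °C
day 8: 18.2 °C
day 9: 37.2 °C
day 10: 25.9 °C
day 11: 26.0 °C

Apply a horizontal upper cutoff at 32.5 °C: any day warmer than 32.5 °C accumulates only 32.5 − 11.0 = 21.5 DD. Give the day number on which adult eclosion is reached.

Daily DD above 11.0 °C (capped at 21.5): 3.5, 21.5, 0.0, 0.0, 17.0, 11.8, 19.3, 7.2, 21.5, 14.9, 15.0.
Cumulative: 3.5, 25.0, 25.0, 25.0, 42.0, 53.8, 73.1, 80.3, 101.8, 116.7, 131.7.
The total first reaches 46 DD on day 6.

day 6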